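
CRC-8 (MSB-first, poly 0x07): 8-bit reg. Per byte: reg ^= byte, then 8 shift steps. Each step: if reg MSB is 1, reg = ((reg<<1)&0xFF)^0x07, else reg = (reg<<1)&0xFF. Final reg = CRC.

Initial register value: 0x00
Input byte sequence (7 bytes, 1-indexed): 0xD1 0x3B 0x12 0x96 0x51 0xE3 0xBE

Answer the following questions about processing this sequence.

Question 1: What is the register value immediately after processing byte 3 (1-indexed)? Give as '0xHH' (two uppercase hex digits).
Answer: 0x54

Derivation:
After byte 1 (0xD1): reg=0x39
After byte 2 (0x3B): reg=0x0E
After byte 3 (0x12): reg=0x54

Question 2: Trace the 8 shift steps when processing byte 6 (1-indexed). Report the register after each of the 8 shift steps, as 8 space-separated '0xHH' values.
Answer: 0x2F 0x5E 0xBC 0x7F 0xFE 0xFB 0xF1 0xE5

Derivation:
After byte 1 (0xD1): reg=0x39
After byte 2 (0x3B): reg=0x0E
After byte 3 (0x12): reg=0x54
After byte 4 (0x96): reg=0x40
After byte 5 (0x51): reg=0x77
Register before byte 6: 0x77
After XOR with byte 0xE3: 0x94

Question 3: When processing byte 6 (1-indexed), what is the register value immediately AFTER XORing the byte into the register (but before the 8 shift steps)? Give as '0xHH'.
Register before byte 6: 0x77
Byte 6: 0xE3
0x77 XOR 0xE3 = 0x94

Answer: 0x94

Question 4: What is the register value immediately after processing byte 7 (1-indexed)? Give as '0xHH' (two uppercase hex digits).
After byte 1 (0xD1): reg=0x39
After byte 2 (0x3B): reg=0x0E
After byte 3 (0x12): reg=0x54
After byte 4 (0x96): reg=0x40
After byte 5 (0x51): reg=0x77
After byte 6 (0xE3): reg=0xE5
After byte 7 (0xBE): reg=0x86

Answer: 0x86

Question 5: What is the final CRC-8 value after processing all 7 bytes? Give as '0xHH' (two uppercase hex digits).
After byte 1 (0xD1): reg=0x39
After byte 2 (0x3B): reg=0x0E
After byte 3 (0x12): reg=0x54
After byte 4 (0x96): reg=0x40
After byte 5 (0x51): reg=0x77
After byte 6 (0xE3): reg=0xE5
After byte 7 (0xBE): reg=0x86

Answer: 0x86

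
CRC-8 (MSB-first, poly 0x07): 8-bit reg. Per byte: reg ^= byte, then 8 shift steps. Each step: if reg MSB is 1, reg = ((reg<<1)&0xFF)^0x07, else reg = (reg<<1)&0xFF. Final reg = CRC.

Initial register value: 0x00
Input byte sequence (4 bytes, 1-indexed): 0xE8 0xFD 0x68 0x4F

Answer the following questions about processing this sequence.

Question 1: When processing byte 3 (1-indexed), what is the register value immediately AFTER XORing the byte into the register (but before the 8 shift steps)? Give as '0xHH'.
Answer: 0x7E

Derivation:
Register before byte 3: 0x16
Byte 3: 0x68
0x16 XOR 0x68 = 0x7E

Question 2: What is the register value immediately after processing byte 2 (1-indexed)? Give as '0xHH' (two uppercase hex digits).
Answer: 0x16

Derivation:
After byte 1 (0xE8): reg=0x96
After byte 2 (0xFD): reg=0x16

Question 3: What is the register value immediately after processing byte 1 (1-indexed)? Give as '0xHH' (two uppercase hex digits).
After byte 1 (0xE8): reg=0x96

Answer: 0x96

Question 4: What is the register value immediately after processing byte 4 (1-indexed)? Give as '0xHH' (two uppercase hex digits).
After byte 1 (0xE8): reg=0x96
After byte 2 (0xFD): reg=0x16
After byte 3 (0x68): reg=0x7D
After byte 4 (0x4F): reg=0x9E

Answer: 0x9E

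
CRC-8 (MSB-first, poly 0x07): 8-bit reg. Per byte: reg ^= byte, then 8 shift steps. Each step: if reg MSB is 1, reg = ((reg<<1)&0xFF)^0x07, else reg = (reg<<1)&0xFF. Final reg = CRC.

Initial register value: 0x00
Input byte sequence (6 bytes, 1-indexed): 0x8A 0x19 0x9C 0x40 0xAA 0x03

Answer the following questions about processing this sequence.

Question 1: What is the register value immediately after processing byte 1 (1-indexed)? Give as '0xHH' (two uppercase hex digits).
Answer: 0xBF

Derivation:
After byte 1 (0x8A): reg=0xBF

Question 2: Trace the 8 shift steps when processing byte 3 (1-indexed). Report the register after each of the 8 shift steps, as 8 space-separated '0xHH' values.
After byte 1 (0x8A): reg=0xBF
After byte 2 (0x19): reg=0x7B
Register before byte 3: 0x7B
After XOR with byte 0x9C: 0xE7

Answer: 0xC9 0x95 0x2D 0x5A 0xB4 0x6F 0xDE 0xBB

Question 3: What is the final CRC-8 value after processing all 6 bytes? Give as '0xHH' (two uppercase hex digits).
Answer: 0x13

Derivation:
After byte 1 (0x8A): reg=0xBF
After byte 2 (0x19): reg=0x7B
After byte 3 (0x9C): reg=0xBB
After byte 4 (0x40): reg=0xEF
After byte 5 (0xAA): reg=0xDC
After byte 6 (0x03): reg=0x13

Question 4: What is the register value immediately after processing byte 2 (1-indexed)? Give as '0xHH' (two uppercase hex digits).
Answer: 0x7B

Derivation:
After byte 1 (0x8A): reg=0xBF
After byte 2 (0x19): reg=0x7B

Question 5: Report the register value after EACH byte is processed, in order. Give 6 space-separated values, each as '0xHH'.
0xBF 0x7B 0xBB 0xEF 0xDC 0x13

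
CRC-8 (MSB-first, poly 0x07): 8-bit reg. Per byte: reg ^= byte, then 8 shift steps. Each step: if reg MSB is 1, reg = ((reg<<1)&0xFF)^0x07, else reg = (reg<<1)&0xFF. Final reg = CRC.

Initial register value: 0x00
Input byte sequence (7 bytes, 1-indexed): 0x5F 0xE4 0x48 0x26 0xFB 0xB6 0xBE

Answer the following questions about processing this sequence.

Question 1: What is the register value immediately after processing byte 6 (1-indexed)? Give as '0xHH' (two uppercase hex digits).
Answer: 0x51

Derivation:
After byte 1 (0x5F): reg=0x9A
After byte 2 (0xE4): reg=0x7D
After byte 3 (0x48): reg=0x8B
After byte 4 (0x26): reg=0x4A
After byte 5 (0xFB): reg=0x1E
After byte 6 (0xB6): reg=0x51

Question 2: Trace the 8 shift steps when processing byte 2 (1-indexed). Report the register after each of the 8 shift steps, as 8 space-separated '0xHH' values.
After byte 1 (0x5F): reg=0x9A
Register before byte 2: 0x9A
After XOR with byte 0xE4: 0x7E

Answer: 0xFC 0xFF 0xF9 0xF5 0xED 0xDD 0xBD 0x7D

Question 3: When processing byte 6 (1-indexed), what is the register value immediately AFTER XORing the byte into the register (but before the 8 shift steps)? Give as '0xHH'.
Register before byte 6: 0x1E
Byte 6: 0xB6
0x1E XOR 0xB6 = 0xA8

Answer: 0xA8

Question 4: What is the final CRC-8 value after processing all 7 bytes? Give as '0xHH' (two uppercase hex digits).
After byte 1 (0x5F): reg=0x9A
After byte 2 (0xE4): reg=0x7D
After byte 3 (0x48): reg=0x8B
After byte 4 (0x26): reg=0x4A
After byte 5 (0xFB): reg=0x1E
After byte 6 (0xB6): reg=0x51
After byte 7 (0xBE): reg=0x83

Answer: 0x83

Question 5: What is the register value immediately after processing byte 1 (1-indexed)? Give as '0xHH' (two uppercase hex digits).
After byte 1 (0x5F): reg=0x9A

Answer: 0x9A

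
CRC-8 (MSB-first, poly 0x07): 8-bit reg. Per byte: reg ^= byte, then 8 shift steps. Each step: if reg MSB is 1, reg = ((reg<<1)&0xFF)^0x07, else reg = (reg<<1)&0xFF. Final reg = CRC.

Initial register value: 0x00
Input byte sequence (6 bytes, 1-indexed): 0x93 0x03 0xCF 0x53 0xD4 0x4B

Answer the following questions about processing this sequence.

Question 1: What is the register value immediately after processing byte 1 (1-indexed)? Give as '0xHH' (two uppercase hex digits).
Answer: 0xF0

Derivation:
After byte 1 (0x93): reg=0xF0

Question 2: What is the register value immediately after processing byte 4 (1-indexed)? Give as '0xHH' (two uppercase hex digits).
After byte 1 (0x93): reg=0xF0
After byte 2 (0x03): reg=0xD7
After byte 3 (0xCF): reg=0x48
After byte 4 (0x53): reg=0x41

Answer: 0x41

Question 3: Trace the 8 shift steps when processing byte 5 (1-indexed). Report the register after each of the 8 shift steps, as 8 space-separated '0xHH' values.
Answer: 0x2D 0x5A 0xB4 0x6F 0xDE 0xBB 0x71 0xE2

Derivation:
After byte 1 (0x93): reg=0xF0
After byte 2 (0x03): reg=0xD7
After byte 3 (0xCF): reg=0x48
After byte 4 (0x53): reg=0x41
Register before byte 5: 0x41
After XOR with byte 0xD4: 0x95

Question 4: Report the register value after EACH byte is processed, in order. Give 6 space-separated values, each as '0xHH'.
0xF0 0xD7 0x48 0x41 0xE2 0x56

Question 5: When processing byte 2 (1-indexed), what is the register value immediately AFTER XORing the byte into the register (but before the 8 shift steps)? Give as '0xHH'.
Register before byte 2: 0xF0
Byte 2: 0x03
0xF0 XOR 0x03 = 0xF3

Answer: 0xF3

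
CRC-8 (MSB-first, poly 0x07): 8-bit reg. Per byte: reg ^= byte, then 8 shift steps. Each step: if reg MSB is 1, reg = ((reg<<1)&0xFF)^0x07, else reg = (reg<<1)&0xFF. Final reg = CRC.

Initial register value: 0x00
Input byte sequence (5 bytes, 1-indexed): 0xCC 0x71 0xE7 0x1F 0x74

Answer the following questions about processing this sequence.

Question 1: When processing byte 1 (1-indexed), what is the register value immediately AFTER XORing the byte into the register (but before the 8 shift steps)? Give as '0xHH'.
Register before byte 1: 0x00
Byte 1: 0xCC
0x00 XOR 0xCC = 0xCC

Answer: 0xCC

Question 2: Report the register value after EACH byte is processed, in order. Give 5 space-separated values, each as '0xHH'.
0x6A 0x41 0x7B 0x3B 0xEA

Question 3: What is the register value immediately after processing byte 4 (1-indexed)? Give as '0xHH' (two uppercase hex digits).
After byte 1 (0xCC): reg=0x6A
After byte 2 (0x71): reg=0x41
After byte 3 (0xE7): reg=0x7B
After byte 4 (0x1F): reg=0x3B

Answer: 0x3B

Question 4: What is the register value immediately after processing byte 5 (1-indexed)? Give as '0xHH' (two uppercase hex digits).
Answer: 0xEA

Derivation:
After byte 1 (0xCC): reg=0x6A
After byte 2 (0x71): reg=0x41
After byte 3 (0xE7): reg=0x7B
After byte 4 (0x1F): reg=0x3B
After byte 5 (0x74): reg=0xEA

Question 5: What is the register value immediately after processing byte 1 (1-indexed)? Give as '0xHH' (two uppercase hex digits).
Answer: 0x6A

Derivation:
After byte 1 (0xCC): reg=0x6A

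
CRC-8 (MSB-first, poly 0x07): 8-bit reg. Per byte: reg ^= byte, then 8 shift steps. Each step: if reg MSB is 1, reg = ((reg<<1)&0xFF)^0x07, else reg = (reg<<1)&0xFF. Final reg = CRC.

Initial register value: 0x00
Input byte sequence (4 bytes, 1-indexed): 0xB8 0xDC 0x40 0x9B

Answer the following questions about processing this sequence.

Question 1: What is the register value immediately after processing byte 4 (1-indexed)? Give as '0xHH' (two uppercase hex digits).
Answer: 0x6E

Derivation:
After byte 1 (0xB8): reg=0x21
After byte 2 (0xDC): reg=0xFD
After byte 3 (0x40): reg=0x3A
After byte 4 (0x9B): reg=0x6E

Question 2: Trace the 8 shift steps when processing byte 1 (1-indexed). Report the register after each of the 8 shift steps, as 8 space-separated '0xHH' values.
Register before byte 1: 0x00
After XOR with byte 0xB8: 0xB8

Answer: 0x77 0xEE 0xDB 0xB1 0x65 0xCA 0x93 0x21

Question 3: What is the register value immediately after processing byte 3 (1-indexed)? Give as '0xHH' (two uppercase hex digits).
After byte 1 (0xB8): reg=0x21
After byte 2 (0xDC): reg=0xFD
After byte 3 (0x40): reg=0x3A

Answer: 0x3A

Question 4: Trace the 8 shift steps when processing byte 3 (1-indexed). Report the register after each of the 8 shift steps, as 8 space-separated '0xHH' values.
Answer: 0x7D 0xFA 0xF3 0xE1 0xC5 0x8D 0x1D 0x3A

Derivation:
After byte 1 (0xB8): reg=0x21
After byte 2 (0xDC): reg=0xFD
Register before byte 3: 0xFD
After XOR with byte 0x40: 0xBD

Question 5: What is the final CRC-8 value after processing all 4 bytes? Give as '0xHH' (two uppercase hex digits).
Answer: 0x6E

Derivation:
After byte 1 (0xB8): reg=0x21
After byte 2 (0xDC): reg=0xFD
After byte 3 (0x40): reg=0x3A
After byte 4 (0x9B): reg=0x6E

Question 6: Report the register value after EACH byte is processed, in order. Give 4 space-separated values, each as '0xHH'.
0x21 0xFD 0x3A 0x6E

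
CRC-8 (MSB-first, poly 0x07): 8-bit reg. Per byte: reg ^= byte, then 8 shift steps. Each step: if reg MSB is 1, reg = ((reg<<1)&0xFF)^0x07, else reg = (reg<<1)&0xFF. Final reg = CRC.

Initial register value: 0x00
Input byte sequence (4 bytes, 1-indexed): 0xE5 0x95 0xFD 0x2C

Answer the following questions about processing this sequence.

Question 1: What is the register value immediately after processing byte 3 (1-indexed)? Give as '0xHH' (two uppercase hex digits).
After byte 1 (0xE5): reg=0xB5
After byte 2 (0x95): reg=0xE0
After byte 3 (0xFD): reg=0x53

Answer: 0x53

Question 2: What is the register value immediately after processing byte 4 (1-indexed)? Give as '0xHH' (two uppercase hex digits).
Answer: 0x7A

Derivation:
After byte 1 (0xE5): reg=0xB5
After byte 2 (0x95): reg=0xE0
After byte 3 (0xFD): reg=0x53
After byte 4 (0x2C): reg=0x7A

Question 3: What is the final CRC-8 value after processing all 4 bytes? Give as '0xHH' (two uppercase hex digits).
After byte 1 (0xE5): reg=0xB5
After byte 2 (0x95): reg=0xE0
After byte 3 (0xFD): reg=0x53
After byte 4 (0x2C): reg=0x7A

Answer: 0x7A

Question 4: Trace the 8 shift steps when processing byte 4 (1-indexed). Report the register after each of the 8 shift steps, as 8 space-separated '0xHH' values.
After byte 1 (0xE5): reg=0xB5
After byte 2 (0x95): reg=0xE0
After byte 3 (0xFD): reg=0x53
Register before byte 4: 0x53
After XOR with byte 0x2C: 0x7F

Answer: 0xFE 0xFB 0xF1 0xE5 0xCD 0x9D 0x3D 0x7A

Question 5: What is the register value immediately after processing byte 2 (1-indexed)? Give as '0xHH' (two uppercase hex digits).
Answer: 0xE0

Derivation:
After byte 1 (0xE5): reg=0xB5
After byte 2 (0x95): reg=0xE0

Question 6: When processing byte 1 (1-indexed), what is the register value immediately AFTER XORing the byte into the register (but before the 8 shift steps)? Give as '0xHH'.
Register before byte 1: 0x00
Byte 1: 0xE5
0x00 XOR 0xE5 = 0xE5

Answer: 0xE5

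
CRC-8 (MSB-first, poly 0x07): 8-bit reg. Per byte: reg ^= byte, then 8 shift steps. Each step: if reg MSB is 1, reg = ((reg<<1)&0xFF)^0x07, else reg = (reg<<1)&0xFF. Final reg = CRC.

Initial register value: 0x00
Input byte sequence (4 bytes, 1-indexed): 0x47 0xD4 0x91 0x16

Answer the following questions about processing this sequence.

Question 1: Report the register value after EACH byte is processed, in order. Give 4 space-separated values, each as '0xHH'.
0xD2 0x12 0x80 0xEB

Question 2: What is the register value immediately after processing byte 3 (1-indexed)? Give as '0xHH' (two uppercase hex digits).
Answer: 0x80

Derivation:
After byte 1 (0x47): reg=0xD2
After byte 2 (0xD4): reg=0x12
After byte 3 (0x91): reg=0x80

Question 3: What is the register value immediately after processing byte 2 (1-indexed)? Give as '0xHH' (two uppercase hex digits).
Answer: 0x12

Derivation:
After byte 1 (0x47): reg=0xD2
After byte 2 (0xD4): reg=0x12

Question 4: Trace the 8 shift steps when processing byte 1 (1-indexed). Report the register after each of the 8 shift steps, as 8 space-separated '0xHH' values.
Register before byte 1: 0x00
After XOR with byte 0x47: 0x47

Answer: 0x8E 0x1B 0x36 0x6C 0xD8 0xB7 0x69 0xD2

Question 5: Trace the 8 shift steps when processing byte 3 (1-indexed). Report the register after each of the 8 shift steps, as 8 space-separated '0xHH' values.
After byte 1 (0x47): reg=0xD2
After byte 2 (0xD4): reg=0x12
Register before byte 3: 0x12
After XOR with byte 0x91: 0x83

Answer: 0x01 0x02 0x04 0x08 0x10 0x20 0x40 0x80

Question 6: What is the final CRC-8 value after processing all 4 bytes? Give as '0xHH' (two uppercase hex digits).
After byte 1 (0x47): reg=0xD2
After byte 2 (0xD4): reg=0x12
After byte 3 (0x91): reg=0x80
After byte 4 (0x16): reg=0xEB

Answer: 0xEB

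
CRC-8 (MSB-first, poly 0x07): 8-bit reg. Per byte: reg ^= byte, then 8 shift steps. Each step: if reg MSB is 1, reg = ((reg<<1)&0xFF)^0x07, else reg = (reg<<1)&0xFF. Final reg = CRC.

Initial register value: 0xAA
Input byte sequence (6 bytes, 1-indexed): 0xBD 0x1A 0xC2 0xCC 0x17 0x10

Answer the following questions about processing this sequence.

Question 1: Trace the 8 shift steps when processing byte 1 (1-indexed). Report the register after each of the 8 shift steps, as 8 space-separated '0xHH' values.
Register before byte 1: 0xAA
After XOR with byte 0xBD: 0x17

Answer: 0x2E 0x5C 0xB8 0x77 0xEE 0xDB 0xB1 0x65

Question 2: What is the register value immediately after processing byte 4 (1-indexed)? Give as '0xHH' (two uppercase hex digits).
Answer: 0x8D

Derivation:
After byte 1 (0xBD): reg=0x65
After byte 2 (0x1A): reg=0x7A
After byte 3 (0xC2): reg=0x21
After byte 4 (0xCC): reg=0x8D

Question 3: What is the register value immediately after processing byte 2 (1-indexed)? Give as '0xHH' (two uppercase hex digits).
After byte 1 (0xBD): reg=0x65
After byte 2 (0x1A): reg=0x7A

Answer: 0x7A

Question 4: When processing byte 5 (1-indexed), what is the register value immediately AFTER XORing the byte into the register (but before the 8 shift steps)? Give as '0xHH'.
Answer: 0x9A

Derivation:
Register before byte 5: 0x8D
Byte 5: 0x17
0x8D XOR 0x17 = 0x9A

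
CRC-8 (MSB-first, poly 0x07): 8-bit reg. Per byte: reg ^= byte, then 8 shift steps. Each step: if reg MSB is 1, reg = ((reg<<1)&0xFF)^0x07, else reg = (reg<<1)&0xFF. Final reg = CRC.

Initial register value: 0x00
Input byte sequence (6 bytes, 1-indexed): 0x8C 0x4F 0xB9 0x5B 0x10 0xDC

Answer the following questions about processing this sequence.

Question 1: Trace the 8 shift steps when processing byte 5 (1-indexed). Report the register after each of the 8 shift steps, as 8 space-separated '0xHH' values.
After byte 1 (0x8C): reg=0xAD
After byte 2 (0x4F): reg=0xA0
After byte 3 (0xB9): reg=0x4F
After byte 4 (0x5B): reg=0x6C
Register before byte 5: 0x6C
After XOR with byte 0x10: 0x7C

Answer: 0xF8 0xF7 0xE9 0xD5 0xAD 0x5D 0xBA 0x73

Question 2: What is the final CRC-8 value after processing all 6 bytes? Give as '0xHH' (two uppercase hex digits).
Answer: 0x44

Derivation:
After byte 1 (0x8C): reg=0xAD
After byte 2 (0x4F): reg=0xA0
After byte 3 (0xB9): reg=0x4F
After byte 4 (0x5B): reg=0x6C
After byte 5 (0x10): reg=0x73
After byte 6 (0xDC): reg=0x44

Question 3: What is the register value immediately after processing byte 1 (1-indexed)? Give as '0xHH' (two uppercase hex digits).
After byte 1 (0x8C): reg=0xAD

Answer: 0xAD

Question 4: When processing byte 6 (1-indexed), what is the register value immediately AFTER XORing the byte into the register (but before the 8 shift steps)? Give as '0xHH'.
Answer: 0xAF

Derivation:
Register before byte 6: 0x73
Byte 6: 0xDC
0x73 XOR 0xDC = 0xAF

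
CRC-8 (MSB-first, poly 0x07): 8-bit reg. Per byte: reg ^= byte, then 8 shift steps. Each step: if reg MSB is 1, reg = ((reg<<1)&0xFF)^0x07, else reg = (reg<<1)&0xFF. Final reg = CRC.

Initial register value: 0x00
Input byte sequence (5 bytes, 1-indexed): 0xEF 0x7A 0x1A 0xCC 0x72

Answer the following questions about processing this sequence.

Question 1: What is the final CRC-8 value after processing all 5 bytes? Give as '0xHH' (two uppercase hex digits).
After byte 1 (0xEF): reg=0x83
After byte 2 (0x7A): reg=0xE1
After byte 3 (0x1A): reg=0xEF
After byte 4 (0xCC): reg=0xE9
After byte 5 (0x72): reg=0xC8

Answer: 0xC8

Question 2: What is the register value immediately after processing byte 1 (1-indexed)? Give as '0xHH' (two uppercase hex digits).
After byte 1 (0xEF): reg=0x83

Answer: 0x83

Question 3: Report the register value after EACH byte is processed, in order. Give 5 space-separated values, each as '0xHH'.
0x83 0xE1 0xEF 0xE9 0xC8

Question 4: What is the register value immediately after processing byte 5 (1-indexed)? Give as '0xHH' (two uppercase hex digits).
Answer: 0xC8

Derivation:
After byte 1 (0xEF): reg=0x83
After byte 2 (0x7A): reg=0xE1
After byte 3 (0x1A): reg=0xEF
After byte 4 (0xCC): reg=0xE9
After byte 5 (0x72): reg=0xC8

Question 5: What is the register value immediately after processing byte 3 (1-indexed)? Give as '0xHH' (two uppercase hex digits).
Answer: 0xEF

Derivation:
After byte 1 (0xEF): reg=0x83
After byte 2 (0x7A): reg=0xE1
After byte 3 (0x1A): reg=0xEF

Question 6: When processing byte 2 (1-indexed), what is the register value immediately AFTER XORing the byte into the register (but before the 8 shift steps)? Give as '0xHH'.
Register before byte 2: 0x83
Byte 2: 0x7A
0x83 XOR 0x7A = 0xF9

Answer: 0xF9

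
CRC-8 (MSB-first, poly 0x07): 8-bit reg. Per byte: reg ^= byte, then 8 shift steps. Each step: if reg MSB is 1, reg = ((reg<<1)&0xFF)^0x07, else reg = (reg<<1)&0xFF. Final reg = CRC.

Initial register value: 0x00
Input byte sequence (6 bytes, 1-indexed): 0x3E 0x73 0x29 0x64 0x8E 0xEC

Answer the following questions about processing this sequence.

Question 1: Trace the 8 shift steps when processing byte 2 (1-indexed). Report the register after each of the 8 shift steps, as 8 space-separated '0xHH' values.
Answer: 0x95 0x2D 0x5A 0xB4 0x6F 0xDE 0xBB 0x71

Derivation:
After byte 1 (0x3E): reg=0xBA
Register before byte 2: 0xBA
After XOR with byte 0x73: 0xC9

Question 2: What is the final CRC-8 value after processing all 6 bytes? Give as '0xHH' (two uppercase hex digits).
Answer: 0xC8

Derivation:
After byte 1 (0x3E): reg=0xBA
After byte 2 (0x73): reg=0x71
After byte 3 (0x29): reg=0x8F
After byte 4 (0x64): reg=0x9F
After byte 5 (0x8E): reg=0x77
After byte 6 (0xEC): reg=0xC8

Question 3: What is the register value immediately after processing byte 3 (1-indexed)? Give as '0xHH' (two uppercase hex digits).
After byte 1 (0x3E): reg=0xBA
After byte 2 (0x73): reg=0x71
After byte 3 (0x29): reg=0x8F

Answer: 0x8F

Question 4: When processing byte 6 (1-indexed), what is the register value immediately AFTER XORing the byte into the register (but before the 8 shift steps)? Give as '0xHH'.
Answer: 0x9B

Derivation:
Register before byte 6: 0x77
Byte 6: 0xEC
0x77 XOR 0xEC = 0x9B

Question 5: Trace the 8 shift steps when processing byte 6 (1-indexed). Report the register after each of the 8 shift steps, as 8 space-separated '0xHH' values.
After byte 1 (0x3E): reg=0xBA
After byte 2 (0x73): reg=0x71
After byte 3 (0x29): reg=0x8F
After byte 4 (0x64): reg=0x9F
After byte 5 (0x8E): reg=0x77
Register before byte 6: 0x77
After XOR with byte 0xEC: 0x9B

Answer: 0x31 0x62 0xC4 0x8F 0x19 0x32 0x64 0xC8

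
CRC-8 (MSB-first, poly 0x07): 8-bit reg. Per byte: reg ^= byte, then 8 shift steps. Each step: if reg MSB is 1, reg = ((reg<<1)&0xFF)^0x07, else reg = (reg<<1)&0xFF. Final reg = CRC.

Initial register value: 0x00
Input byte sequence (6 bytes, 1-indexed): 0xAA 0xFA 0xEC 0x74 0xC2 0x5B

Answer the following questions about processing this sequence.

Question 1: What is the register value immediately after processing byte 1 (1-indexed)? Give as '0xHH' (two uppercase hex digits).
Answer: 0x5F

Derivation:
After byte 1 (0xAA): reg=0x5F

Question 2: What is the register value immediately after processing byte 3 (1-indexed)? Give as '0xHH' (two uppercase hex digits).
Answer: 0xD3

Derivation:
After byte 1 (0xAA): reg=0x5F
After byte 2 (0xFA): reg=0x72
After byte 3 (0xEC): reg=0xD3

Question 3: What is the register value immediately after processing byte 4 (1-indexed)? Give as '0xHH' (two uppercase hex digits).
Answer: 0x7C

Derivation:
After byte 1 (0xAA): reg=0x5F
After byte 2 (0xFA): reg=0x72
After byte 3 (0xEC): reg=0xD3
After byte 4 (0x74): reg=0x7C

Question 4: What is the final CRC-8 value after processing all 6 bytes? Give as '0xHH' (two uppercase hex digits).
Answer: 0x1F

Derivation:
After byte 1 (0xAA): reg=0x5F
After byte 2 (0xFA): reg=0x72
After byte 3 (0xEC): reg=0xD3
After byte 4 (0x74): reg=0x7C
After byte 5 (0xC2): reg=0x33
After byte 6 (0x5B): reg=0x1F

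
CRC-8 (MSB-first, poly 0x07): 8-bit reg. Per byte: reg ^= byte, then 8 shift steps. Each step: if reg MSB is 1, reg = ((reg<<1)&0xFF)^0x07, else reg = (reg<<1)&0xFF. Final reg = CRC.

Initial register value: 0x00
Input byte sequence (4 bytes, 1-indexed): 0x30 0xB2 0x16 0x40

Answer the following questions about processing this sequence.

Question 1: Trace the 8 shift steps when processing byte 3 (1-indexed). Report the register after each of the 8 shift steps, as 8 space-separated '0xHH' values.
Answer: 0xF7 0xE9 0xD5 0xAD 0x5D 0xBA 0x73 0xE6

Derivation:
After byte 1 (0x30): reg=0x90
After byte 2 (0xB2): reg=0xEE
Register before byte 3: 0xEE
After XOR with byte 0x16: 0xF8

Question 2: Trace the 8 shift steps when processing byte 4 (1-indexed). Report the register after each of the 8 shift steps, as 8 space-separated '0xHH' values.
Answer: 0x4B 0x96 0x2B 0x56 0xAC 0x5F 0xBE 0x7B

Derivation:
After byte 1 (0x30): reg=0x90
After byte 2 (0xB2): reg=0xEE
After byte 3 (0x16): reg=0xE6
Register before byte 4: 0xE6
After XOR with byte 0x40: 0xA6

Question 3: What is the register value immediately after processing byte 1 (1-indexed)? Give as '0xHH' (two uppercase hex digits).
After byte 1 (0x30): reg=0x90

Answer: 0x90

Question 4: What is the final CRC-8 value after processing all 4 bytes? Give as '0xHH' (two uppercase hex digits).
After byte 1 (0x30): reg=0x90
After byte 2 (0xB2): reg=0xEE
After byte 3 (0x16): reg=0xE6
After byte 4 (0x40): reg=0x7B

Answer: 0x7B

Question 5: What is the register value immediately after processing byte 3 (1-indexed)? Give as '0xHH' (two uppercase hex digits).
Answer: 0xE6

Derivation:
After byte 1 (0x30): reg=0x90
After byte 2 (0xB2): reg=0xEE
After byte 3 (0x16): reg=0xE6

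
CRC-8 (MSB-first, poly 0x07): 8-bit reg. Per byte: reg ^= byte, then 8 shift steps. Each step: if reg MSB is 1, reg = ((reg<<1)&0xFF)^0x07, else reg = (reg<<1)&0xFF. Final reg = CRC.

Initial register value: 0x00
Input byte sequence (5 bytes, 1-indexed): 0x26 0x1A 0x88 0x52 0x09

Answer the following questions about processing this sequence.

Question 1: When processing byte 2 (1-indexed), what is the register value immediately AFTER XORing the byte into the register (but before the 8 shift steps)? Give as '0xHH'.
Register before byte 2: 0xF2
Byte 2: 0x1A
0xF2 XOR 0x1A = 0xE8

Answer: 0xE8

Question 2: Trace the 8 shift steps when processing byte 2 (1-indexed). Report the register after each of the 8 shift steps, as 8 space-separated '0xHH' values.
After byte 1 (0x26): reg=0xF2
Register before byte 2: 0xF2
After XOR with byte 0x1A: 0xE8

Answer: 0xD7 0xA9 0x55 0xAA 0x53 0xA6 0x4B 0x96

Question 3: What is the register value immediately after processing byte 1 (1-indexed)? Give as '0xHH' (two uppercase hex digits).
Answer: 0xF2

Derivation:
After byte 1 (0x26): reg=0xF2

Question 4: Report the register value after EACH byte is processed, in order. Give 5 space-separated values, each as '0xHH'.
0xF2 0x96 0x5A 0x38 0x97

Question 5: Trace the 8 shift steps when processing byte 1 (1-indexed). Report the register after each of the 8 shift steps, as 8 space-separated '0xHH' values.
Register before byte 1: 0x00
After XOR with byte 0x26: 0x26

Answer: 0x4C 0x98 0x37 0x6E 0xDC 0xBF 0x79 0xF2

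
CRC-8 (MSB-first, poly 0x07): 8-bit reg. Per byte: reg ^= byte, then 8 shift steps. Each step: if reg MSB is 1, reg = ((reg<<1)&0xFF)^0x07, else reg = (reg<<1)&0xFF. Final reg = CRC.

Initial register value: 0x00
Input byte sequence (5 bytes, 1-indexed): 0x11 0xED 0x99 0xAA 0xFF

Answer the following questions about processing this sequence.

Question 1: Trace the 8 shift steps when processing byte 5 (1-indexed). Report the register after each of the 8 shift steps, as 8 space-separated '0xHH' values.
Answer: 0xA3 0x41 0x82 0x03 0x06 0x0C 0x18 0x30

Derivation:
After byte 1 (0x11): reg=0x77
After byte 2 (0xED): reg=0xCF
After byte 3 (0x99): reg=0xA5
After byte 4 (0xAA): reg=0x2D
Register before byte 5: 0x2D
After XOR with byte 0xFF: 0xD2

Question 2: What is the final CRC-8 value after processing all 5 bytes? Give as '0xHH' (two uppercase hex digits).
Answer: 0x30

Derivation:
After byte 1 (0x11): reg=0x77
After byte 2 (0xED): reg=0xCF
After byte 3 (0x99): reg=0xA5
After byte 4 (0xAA): reg=0x2D
After byte 5 (0xFF): reg=0x30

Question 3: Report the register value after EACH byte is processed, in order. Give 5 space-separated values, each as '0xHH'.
0x77 0xCF 0xA5 0x2D 0x30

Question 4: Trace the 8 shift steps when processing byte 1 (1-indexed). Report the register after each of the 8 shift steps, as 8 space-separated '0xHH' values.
Register before byte 1: 0x00
After XOR with byte 0x11: 0x11

Answer: 0x22 0x44 0x88 0x17 0x2E 0x5C 0xB8 0x77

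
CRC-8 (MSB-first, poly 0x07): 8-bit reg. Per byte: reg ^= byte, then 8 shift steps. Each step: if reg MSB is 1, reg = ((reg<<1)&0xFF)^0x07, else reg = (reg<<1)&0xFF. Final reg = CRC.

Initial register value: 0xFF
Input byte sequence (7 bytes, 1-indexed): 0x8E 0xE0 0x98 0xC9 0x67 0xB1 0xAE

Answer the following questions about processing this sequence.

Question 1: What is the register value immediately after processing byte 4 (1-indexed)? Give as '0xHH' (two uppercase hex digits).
After byte 1 (0x8E): reg=0x50
After byte 2 (0xE0): reg=0x19
After byte 3 (0x98): reg=0x8E
After byte 4 (0xC9): reg=0xD2

Answer: 0xD2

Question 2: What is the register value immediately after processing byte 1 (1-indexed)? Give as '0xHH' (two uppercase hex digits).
After byte 1 (0x8E): reg=0x50

Answer: 0x50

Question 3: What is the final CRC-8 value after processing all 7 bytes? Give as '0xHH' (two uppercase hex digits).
After byte 1 (0x8E): reg=0x50
After byte 2 (0xE0): reg=0x19
After byte 3 (0x98): reg=0x8E
After byte 4 (0xC9): reg=0xD2
After byte 5 (0x67): reg=0x02
After byte 6 (0xB1): reg=0x10
After byte 7 (0xAE): reg=0x33

Answer: 0x33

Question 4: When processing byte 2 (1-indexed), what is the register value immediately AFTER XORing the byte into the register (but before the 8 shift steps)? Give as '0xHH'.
Register before byte 2: 0x50
Byte 2: 0xE0
0x50 XOR 0xE0 = 0xB0

Answer: 0xB0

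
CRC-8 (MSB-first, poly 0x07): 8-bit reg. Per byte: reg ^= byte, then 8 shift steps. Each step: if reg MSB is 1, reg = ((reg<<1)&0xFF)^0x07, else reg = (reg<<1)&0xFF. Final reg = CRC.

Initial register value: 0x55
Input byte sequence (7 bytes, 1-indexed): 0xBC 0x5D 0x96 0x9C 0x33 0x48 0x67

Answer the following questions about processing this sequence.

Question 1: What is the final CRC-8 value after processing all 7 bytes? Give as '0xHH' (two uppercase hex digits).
Answer: 0xBC

Derivation:
After byte 1 (0xBC): reg=0x91
After byte 2 (0x5D): reg=0x6A
After byte 3 (0x96): reg=0xFA
After byte 4 (0x9C): reg=0x35
After byte 5 (0x33): reg=0x12
After byte 6 (0x48): reg=0x81
After byte 7 (0x67): reg=0xBC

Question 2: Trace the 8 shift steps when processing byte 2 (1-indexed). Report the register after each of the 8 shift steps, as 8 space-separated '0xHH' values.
Answer: 0x9F 0x39 0x72 0xE4 0xCF 0x99 0x35 0x6A

Derivation:
After byte 1 (0xBC): reg=0x91
Register before byte 2: 0x91
After XOR with byte 0x5D: 0xCC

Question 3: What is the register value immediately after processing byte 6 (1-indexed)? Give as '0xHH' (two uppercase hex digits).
After byte 1 (0xBC): reg=0x91
After byte 2 (0x5D): reg=0x6A
After byte 3 (0x96): reg=0xFA
After byte 4 (0x9C): reg=0x35
After byte 5 (0x33): reg=0x12
After byte 6 (0x48): reg=0x81

Answer: 0x81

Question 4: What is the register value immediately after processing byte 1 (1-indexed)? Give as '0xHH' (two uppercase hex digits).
After byte 1 (0xBC): reg=0x91

Answer: 0x91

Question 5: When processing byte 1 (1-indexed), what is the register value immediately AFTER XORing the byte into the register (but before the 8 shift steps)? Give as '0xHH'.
Answer: 0xE9

Derivation:
Register before byte 1: 0x55
Byte 1: 0xBC
0x55 XOR 0xBC = 0xE9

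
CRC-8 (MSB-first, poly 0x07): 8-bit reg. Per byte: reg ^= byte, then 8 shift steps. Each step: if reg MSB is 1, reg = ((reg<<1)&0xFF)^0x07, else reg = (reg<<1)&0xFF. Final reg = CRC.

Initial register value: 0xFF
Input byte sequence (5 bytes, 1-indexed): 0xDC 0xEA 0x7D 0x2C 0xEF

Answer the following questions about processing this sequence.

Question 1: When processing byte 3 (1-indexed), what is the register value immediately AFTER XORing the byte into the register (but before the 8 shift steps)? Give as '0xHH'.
Answer: 0x74

Derivation:
Register before byte 3: 0x09
Byte 3: 0x7D
0x09 XOR 0x7D = 0x74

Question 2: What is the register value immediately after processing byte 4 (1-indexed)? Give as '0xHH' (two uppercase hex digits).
Answer: 0x32

Derivation:
After byte 1 (0xDC): reg=0xE9
After byte 2 (0xEA): reg=0x09
After byte 3 (0x7D): reg=0x4B
After byte 4 (0x2C): reg=0x32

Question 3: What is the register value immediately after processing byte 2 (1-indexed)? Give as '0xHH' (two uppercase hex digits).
After byte 1 (0xDC): reg=0xE9
After byte 2 (0xEA): reg=0x09

Answer: 0x09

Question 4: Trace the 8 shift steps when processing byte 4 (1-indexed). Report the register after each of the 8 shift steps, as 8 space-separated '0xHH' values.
Answer: 0xCE 0x9B 0x31 0x62 0xC4 0x8F 0x19 0x32

Derivation:
After byte 1 (0xDC): reg=0xE9
After byte 2 (0xEA): reg=0x09
After byte 3 (0x7D): reg=0x4B
Register before byte 4: 0x4B
After XOR with byte 0x2C: 0x67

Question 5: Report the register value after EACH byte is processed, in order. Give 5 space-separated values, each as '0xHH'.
0xE9 0x09 0x4B 0x32 0x1D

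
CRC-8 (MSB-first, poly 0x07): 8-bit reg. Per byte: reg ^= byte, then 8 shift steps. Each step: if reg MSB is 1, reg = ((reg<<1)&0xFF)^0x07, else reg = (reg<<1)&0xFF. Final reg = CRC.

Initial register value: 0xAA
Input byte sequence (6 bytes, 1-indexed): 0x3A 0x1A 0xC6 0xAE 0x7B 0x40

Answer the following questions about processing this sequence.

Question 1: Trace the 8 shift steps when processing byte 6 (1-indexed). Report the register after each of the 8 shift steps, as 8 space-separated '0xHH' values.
After byte 1 (0x3A): reg=0xF9
After byte 2 (0x1A): reg=0xA7
After byte 3 (0xC6): reg=0x20
After byte 4 (0xAE): reg=0xA3
After byte 5 (0x7B): reg=0x06
Register before byte 6: 0x06
After XOR with byte 0x40: 0x46

Answer: 0x8C 0x1F 0x3E 0x7C 0xF8 0xF7 0xE9 0xD5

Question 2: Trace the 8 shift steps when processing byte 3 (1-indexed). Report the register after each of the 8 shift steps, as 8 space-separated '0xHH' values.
After byte 1 (0x3A): reg=0xF9
After byte 2 (0x1A): reg=0xA7
Register before byte 3: 0xA7
After XOR with byte 0xC6: 0x61

Answer: 0xC2 0x83 0x01 0x02 0x04 0x08 0x10 0x20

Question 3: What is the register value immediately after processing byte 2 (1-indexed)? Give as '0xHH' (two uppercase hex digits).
Answer: 0xA7

Derivation:
After byte 1 (0x3A): reg=0xF9
After byte 2 (0x1A): reg=0xA7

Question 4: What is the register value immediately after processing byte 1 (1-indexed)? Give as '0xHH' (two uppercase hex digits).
After byte 1 (0x3A): reg=0xF9

Answer: 0xF9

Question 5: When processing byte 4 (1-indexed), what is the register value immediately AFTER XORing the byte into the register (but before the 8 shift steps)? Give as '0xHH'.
Register before byte 4: 0x20
Byte 4: 0xAE
0x20 XOR 0xAE = 0x8E

Answer: 0x8E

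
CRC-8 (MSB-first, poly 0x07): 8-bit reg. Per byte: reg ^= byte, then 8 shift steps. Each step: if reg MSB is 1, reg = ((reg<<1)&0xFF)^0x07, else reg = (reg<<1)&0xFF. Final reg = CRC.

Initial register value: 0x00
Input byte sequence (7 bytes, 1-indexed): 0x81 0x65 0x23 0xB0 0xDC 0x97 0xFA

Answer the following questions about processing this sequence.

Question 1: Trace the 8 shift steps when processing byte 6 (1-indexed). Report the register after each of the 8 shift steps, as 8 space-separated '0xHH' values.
Answer: 0xA3 0x41 0x82 0x03 0x06 0x0C 0x18 0x30

Derivation:
After byte 1 (0x81): reg=0x8E
After byte 2 (0x65): reg=0x9F
After byte 3 (0x23): reg=0x3D
After byte 4 (0xB0): reg=0xAA
After byte 5 (0xDC): reg=0x45
Register before byte 6: 0x45
After XOR with byte 0x97: 0xD2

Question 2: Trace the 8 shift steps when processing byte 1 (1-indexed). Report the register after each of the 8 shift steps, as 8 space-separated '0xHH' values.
Answer: 0x05 0x0A 0x14 0x28 0x50 0xA0 0x47 0x8E

Derivation:
Register before byte 1: 0x00
After XOR with byte 0x81: 0x81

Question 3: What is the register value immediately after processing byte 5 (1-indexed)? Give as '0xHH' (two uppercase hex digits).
Answer: 0x45

Derivation:
After byte 1 (0x81): reg=0x8E
After byte 2 (0x65): reg=0x9F
After byte 3 (0x23): reg=0x3D
After byte 4 (0xB0): reg=0xAA
After byte 5 (0xDC): reg=0x45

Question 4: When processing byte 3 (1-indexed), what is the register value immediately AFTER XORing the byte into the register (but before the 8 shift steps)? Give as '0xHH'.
Answer: 0xBC

Derivation:
Register before byte 3: 0x9F
Byte 3: 0x23
0x9F XOR 0x23 = 0xBC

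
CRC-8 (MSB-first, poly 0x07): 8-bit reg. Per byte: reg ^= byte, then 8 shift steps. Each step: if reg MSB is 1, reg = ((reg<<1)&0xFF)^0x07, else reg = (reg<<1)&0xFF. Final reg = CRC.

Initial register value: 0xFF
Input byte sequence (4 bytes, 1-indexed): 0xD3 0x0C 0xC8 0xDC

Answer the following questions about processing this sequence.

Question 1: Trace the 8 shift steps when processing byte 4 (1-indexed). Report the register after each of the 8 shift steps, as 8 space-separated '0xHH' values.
After byte 1 (0xD3): reg=0xC4
After byte 2 (0x0C): reg=0x76
After byte 3 (0xC8): reg=0x33
Register before byte 4: 0x33
After XOR with byte 0xDC: 0xEF

Answer: 0xD9 0xB5 0x6D 0xDA 0xB3 0x61 0xC2 0x83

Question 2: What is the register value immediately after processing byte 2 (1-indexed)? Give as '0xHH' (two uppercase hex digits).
Answer: 0x76

Derivation:
After byte 1 (0xD3): reg=0xC4
After byte 2 (0x0C): reg=0x76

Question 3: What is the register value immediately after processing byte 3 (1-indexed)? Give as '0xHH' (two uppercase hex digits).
After byte 1 (0xD3): reg=0xC4
After byte 2 (0x0C): reg=0x76
After byte 3 (0xC8): reg=0x33

Answer: 0x33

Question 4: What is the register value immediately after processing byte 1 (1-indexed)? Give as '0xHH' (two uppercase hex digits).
Answer: 0xC4

Derivation:
After byte 1 (0xD3): reg=0xC4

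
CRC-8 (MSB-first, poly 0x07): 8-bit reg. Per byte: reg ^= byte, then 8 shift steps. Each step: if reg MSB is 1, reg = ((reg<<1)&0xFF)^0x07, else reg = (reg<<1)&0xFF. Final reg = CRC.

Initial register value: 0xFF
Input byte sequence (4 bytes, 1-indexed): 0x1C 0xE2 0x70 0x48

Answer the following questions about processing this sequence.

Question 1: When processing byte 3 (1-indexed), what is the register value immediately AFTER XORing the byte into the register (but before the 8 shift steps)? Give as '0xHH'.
Answer: 0xAC

Derivation:
Register before byte 3: 0xDC
Byte 3: 0x70
0xDC XOR 0x70 = 0xAC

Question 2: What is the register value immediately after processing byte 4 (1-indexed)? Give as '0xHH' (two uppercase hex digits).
After byte 1 (0x1C): reg=0xA7
After byte 2 (0xE2): reg=0xDC
After byte 3 (0x70): reg=0x4D
After byte 4 (0x48): reg=0x1B

Answer: 0x1B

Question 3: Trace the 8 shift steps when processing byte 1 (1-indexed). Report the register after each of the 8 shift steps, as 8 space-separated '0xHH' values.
Answer: 0xC1 0x85 0x0D 0x1A 0x34 0x68 0xD0 0xA7

Derivation:
Register before byte 1: 0xFF
After XOR with byte 0x1C: 0xE3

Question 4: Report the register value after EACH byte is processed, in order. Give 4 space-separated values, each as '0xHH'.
0xA7 0xDC 0x4D 0x1B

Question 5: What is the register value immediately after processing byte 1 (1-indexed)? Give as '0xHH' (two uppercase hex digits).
Answer: 0xA7

Derivation:
After byte 1 (0x1C): reg=0xA7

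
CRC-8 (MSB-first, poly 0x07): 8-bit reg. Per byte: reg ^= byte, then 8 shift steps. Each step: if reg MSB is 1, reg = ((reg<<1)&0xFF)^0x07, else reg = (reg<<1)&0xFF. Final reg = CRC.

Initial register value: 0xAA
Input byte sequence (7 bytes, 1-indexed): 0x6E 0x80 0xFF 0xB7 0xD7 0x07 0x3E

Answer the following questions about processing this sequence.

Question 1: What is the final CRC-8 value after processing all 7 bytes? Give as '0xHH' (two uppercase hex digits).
After byte 1 (0x6E): reg=0x52
After byte 2 (0x80): reg=0x30
After byte 3 (0xFF): reg=0x63
After byte 4 (0xB7): reg=0x22
After byte 5 (0xD7): reg=0xC5
After byte 6 (0x07): reg=0x40
After byte 7 (0x3E): reg=0x7D

Answer: 0x7D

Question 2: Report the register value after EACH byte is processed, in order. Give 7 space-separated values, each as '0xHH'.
0x52 0x30 0x63 0x22 0xC5 0x40 0x7D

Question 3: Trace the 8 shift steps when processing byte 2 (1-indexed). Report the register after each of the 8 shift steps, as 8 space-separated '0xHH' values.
Answer: 0xA3 0x41 0x82 0x03 0x06 0x0C 0x18 0x30

Derivation:
After byte 1 (0x6E): reg=0x52
Register before byte 2: 0x52
After XOR with byte 0x80: 0xD2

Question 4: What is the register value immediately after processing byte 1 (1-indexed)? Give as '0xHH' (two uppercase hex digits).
Answer: 0x52

Derivation:
After byte 1 (0x6E): reg=0x52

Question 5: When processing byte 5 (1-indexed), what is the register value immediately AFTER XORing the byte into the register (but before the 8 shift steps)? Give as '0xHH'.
Answer: 0xF5

Derivation:
Register before byte 5: 0x22
Byte 5: 0xD7
0x22 XOR 0xD7 = 0xF5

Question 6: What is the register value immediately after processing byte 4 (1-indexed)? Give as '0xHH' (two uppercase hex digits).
After byte 1 (0x6E): reg=0x52
After byte 2 (0x80): reg=0x30
After byte 3 (0xFF): reg=0x63
After byte 4 (0xB7): reg=0x22

Answer: 0x22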